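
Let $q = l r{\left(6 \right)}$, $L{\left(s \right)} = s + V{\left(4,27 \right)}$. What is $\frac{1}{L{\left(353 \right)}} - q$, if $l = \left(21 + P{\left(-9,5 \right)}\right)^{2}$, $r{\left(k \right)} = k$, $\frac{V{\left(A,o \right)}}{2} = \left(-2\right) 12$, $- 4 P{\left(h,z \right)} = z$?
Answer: $- \frac{5710507}{2440} \approx -2340.4$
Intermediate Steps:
$P{\left(h,z \right)} = - \frac{z}{4}$
$V{\left(A,o \right)} = -48$ ($V{\left(A,o \right)} = 2 \left(\left(-2\right) 12\right) = 2 \left(-24\right) = -48$)
$l = \frac{6241}{16}$ ($l = \left(21 - \frac{5}{4}\right)^{2} = \left(\frac{79}{4}\right)^{2} = \frac{6241}{16} \approx 390.06$)
$L{\left(s \right)} = -48 + s$ ($L{\left(s \right)} = s - 48 = -48 + s$)
$q = \frac{18723}{8}$ ($q = \frac{6241}{16} \cdot 6 = \frac{18723}{8} \approx 2340.4$)
$\frac{1}{L{\left(353 \right)}} - q = \frac{1}{-48 + 353} - \frac{18723}{8} = \frac{1}{305} - \frac{18723}{8} = - \frac{5710507}{2440}$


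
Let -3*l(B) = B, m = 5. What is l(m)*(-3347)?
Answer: 16735/3 ≈ 5578.3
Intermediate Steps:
l(B) = -B/3
l(m)*(-3347) = -⅓*5*(-3347) = -5/3*(-3347) = 16735/3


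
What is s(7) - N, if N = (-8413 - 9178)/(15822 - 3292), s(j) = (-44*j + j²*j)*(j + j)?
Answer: 879613/1790 ≈ 491.40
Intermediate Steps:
s(j) = 2*j*(j³ - 44*j) (s(j) = (-44*j + j³)*(2*j) = (j³ - 44*j)*(2*j) = 2*j*(j³ - 44*j))
N = -2513/1790 (N = -17591/12530 = -17591*1/12530 = -2513/1790 ≈ -1.4039)
s(7) - N = 2*7²*(-44 + 7²) - 1*(-2513/1790) = 2*49*(-44 + 49) + 2513/1790 = 2*49*5 + 2513/1790 = 490 + 2513/1790 = 879613/1790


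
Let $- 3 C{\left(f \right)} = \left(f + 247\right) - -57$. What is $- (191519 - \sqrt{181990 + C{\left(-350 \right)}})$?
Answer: $-191519 + \frac{4 \sqrt{102378}}{3} \approx -1.9109 \cdot 10^{5}$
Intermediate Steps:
$C{\left(f \right)} = - \frac{304}{3} - \frac{f}{3}$ ($C{\left(f \right)} = - \frac{\left(f + 247\right) - -57}{3} = - \frac{\left(247 + f\right) + 57}{3} = - \frac{304 + f}{3} = - \frac{304}{3} - \frac{f}{3}$)
$- (191519 - \sqrt{181990 + C{\left(-350 \right)}}) = - (191519 - \sqrt{181990 - - \frac{46}{3}}) = - (191519 - \sqrt{181990 + \left(- \frac{304}{3} + \frac{350}{3}\right)}) = - (191519 - \sqrt{181990 + \frac{46}{3}}) = - (191519 - \sqrt{\frac{546016}{3}}) = - (191519 - \frac{4 \sqrt{102378}}{3}) = -191519 + \frac{4 \sqrt{102378}}{3}$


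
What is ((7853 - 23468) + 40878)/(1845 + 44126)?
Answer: 25263/45971 ≈ 0.54954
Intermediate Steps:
((7853 - 23468) + 40878)/(1845 + 44126) = (-15615 + 40878)/45971 = 25263*(1/45971) = 25263/45971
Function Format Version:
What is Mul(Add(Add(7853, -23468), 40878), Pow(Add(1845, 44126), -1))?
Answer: Rational(25263, 45971) ≈ 0.54954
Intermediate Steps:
Mul(Add(Add(7853, -23468), 40878), Pow(Add(1845, 44126), -1)) = Mul(Add(-15615, 40878), Pow(45971, -1)) = Mul(25263, Rational(1, 45971)) = Rational(25263, 45971)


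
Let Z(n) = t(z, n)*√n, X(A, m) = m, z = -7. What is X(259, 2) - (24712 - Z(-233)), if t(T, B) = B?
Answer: -24710 - 233*I*√233 ≈ -24710.0 - 3556.6*I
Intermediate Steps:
Z(n) = n^(3/2) (Z(n) = n*√n = n^(3/2))
X(259, 2) - (24712 - Z(-233)) = 2 - (24712 - (-233)^(3/2)) = 2 - (24712 - (-233)*I*√233) = 2 - (24712 + 233*I*√233) = 2 + (-24712 - 233*I*√233) = -24710 - 233*I*√233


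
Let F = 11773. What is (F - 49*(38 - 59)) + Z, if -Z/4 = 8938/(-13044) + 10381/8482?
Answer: 177020593778/13829901 ≈ 12800.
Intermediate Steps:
Z = -29798824/13829901 (Z = -4*(8938/(-13044) + 10381/8482) = -4*(8938*(-1/13044) + 10381*(1/8482)) = -4*(-4469/6522 + 10381/8482) = -4*7449706/13829901 = -29798824/13829901 ≈ -2.1547)
(F - 49*(38 - 59)) + Z = (11773 - 49*(38 - 59)) - 29798824/13829901 = (11773 - 49*(-21)) - 29798824/13829901 = (11773 + 1029) - 29798824/13829901 = 12802 - 29798824/13829901 = 177020593778/13829901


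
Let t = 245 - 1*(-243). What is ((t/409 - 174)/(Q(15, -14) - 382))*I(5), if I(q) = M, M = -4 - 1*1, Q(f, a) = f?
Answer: -353390/150103 ≈ -2.3543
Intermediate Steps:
t = 488 (t = 245 + 243 = 488)
M = -5 (M = -4 - 1 = -5)
I(q) = -5
((t/409 - 174)/(Q(15, -14) - 382))*I(5) = ((488/409 - 174)/(15 - 382))*(-5) = ((488*(1/409) - 174)/(-367))*(-5) = ((488/409 - 174)*(-1/367))*(-5) = -70678/409*(-1/367)*(-5) = (70678/150103)*(-5) = -353390/150103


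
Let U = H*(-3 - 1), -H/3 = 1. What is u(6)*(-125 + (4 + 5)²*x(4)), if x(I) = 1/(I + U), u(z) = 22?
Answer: -21109/8 ≈ -2638.6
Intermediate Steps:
H = -3 (H = -3*1 = -3)
U = 12 (U = -3*(-3 - 1) = -3*(-4) = 12)
x(I) = 1/(12 + I) (x(I) = 1/(I + 12) = 1/(12 + I))
u(6)*(-125 + (4 + 5)²*x(4)) = 22*(-125 + (4 + 5)²/(12 + 4)) = 22*(-125 + 9²/16) = 22*(-125 + 81*(1/16)) = 22*(-125 + 81/16) = 22*(-1919/16) = -21109/8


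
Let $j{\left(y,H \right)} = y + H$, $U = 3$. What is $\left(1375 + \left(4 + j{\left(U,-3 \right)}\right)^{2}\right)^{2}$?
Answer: $1934881$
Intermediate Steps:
$j{\left(y,H \right)} = H + y$
$\left(1375 + \left(4 + j{\left(U,-3 \right)}\right)^{2}\right)^{2} = \left(1375 + \left(4 + \left(-3 + 3\right)\right)^{2}\right)^{2} = \left(1375 + \left(4 + 0\right)^{2}\right)^{2} = \left(1375 + 4^{2}\right)^{2} = \left(1375 + 16\right)^{2} = 1391^{2} = 1934881$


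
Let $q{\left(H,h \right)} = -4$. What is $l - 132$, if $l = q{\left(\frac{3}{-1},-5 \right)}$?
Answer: $-136$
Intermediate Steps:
$l = -4$
$l - 132 = -4 - 132 = -136$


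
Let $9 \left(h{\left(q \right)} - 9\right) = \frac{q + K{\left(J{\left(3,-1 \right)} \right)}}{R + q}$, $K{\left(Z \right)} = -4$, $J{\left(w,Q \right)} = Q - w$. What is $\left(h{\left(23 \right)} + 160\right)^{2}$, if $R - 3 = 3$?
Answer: $\frac{1947280384}{68121} \approx 28586.0$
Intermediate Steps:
$R = 6$ ($R = 3 + 3 = 6$)
$h{\left(q \right)} = 9 + \frac{-4 + q}{9 \left(6 + q\right)}$ ($h{\left(q \right)} = 9 + \frac{\left(q - 4\right) \frac{1}{6 + q}}{9} = 9 + \frac{\left(-4 + q\right) \frac{1}{6 + q}}{9} = 9 + \frac{\frac{1}{6 + q} \left(-4 + q\right)}{9} = 9 + \frac{-4 + q}{9 \left(6 + q\right)}$)
$\left(h{\left(23 \right)} + 160\right)^{2} = \left(\frac{2 \left(241 + 41 \cdot 23\right)}{9 \left(6 + 23\right)} + 160\right)^{2} = \left(\frac{2 \left(241 + 943\right)}{9 \cdot 29} + 160\right)^{2} = \left(\frac{2}{9} \cdot \frac{1}{29} \cdot 1184 + 160\right)^{2} = \left(\frac{2368}{261} + 160\right)^{2} = \left(\frac{44128}{261}\right)^{2} = \frac{1947280384}{68121}$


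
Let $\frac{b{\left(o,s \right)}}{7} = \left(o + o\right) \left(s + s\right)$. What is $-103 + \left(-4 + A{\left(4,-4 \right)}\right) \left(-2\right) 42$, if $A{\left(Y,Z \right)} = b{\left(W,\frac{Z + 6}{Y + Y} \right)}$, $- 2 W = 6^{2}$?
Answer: $10817$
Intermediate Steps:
$W = -18$ ($W = - \frac{6^{2}}{2} = \left(- \frac{1}{2}\right) 36 = -18$)
$b{\left(o,s \right)} = 28 o s$ ($b{\left(o,s \right)} = 7 \left(o + o\right) \left(s + s\right) = 7 \cdot 2 o 2 s = 7 \cdot 4 o s = 28 o s$)
$A{\left(Y,Z \right)} = - \frac{252 \left(6 + Z\right)}{Y}$ ($A{\left(Y,Z \right)} = 28 \left(-18\right) \frac{Z + 6}{Y + Y} = 28 \left(-18\right) \frac{6 + Z}{2 Y} = - \frac{252 \left(6 + Z\right)}{Y}$)
$-103 + \left(-4 + A{\left(4,-4 \right)}\right) \left(-2\right) 42 = -103 + \left(-4 + \frac{252 \left(-6 - -4\right)}{4}\right) \left(-2\right) 42 = -103 + \left(-4 + 252 \cdot \frac{1}{4} \left(-6 + 4\right)\right) \left(-2\right) 42 = -103 + \left(-4 + 252 \cdot \frac{1}{4} \left(-2\right)\right) \left(-2\right) 42 = -103 + \left(-4 - 126\right) \left(-2\right) 42 = -103 + \left(-130\right) \left(-2\right) 42 = -103 + 260 \cdot 42 = -103 + 10920 = 10817$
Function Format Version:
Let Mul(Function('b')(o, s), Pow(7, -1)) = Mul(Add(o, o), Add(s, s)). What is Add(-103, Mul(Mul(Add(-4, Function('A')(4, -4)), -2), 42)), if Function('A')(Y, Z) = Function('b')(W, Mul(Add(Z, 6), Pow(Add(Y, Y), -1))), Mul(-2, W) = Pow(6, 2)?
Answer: 10817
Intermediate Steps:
W = -18 (W = Mul(Rational(-1, 2), Pow(6, 2)) = Mul(Rational(-1, 2), 36) = -18)
Function('b')(o, s) = Mul(28, o, s) (Function('b')(o, s) = Mul(7, Mul(Add(o, o), Add(s, s))) = Mul(7, Mul(Mul(2, o), Mul(2, s))) = Mul(7, Mul(4, o, s)) = Mul(28, o, s))
Function('A')(Y, Z) = Mul(-252, Pow(Y, -1), Add(6, Z)) (Function('A')(Y, Z) = Mul(28, -18, Mul(Add(Z, 6), Pow(Add(Y, Y), -1))) = Mul(28, -18, Mul(Add(6, Z), Pow(Mul(2, Y), -1))) = Mul(28, -18, Mul(Add(6, Z), Mul(Rational(1, 2), Pow(Y, -1)))) = Mul(28, -18, Mul(Rational(1, 2), Pow(Y, -1), Add(6, Z))) = Mul(-252, Pow(Y, -1), Add(6, Z)))
Add(-103, Mul(Mul(Add(-4, Function('A')(4, -4)), -2), 42)) = Add(-103, Mul(Mul(Add(-4, Mul(252, Pow(4, -1), Add(-6, Mul(-1, -4)))), -2), 42)) = Add(-103, Mul(Mul(Add(-4, Mul(252, Rational(1, 4), Add(-6, 4))), -2), 42)) = Add(-103, Mul(Mul(Add(-4, Mul(252, Rational(1, 4), -2)), -2), 42)) = Add(-103, Mul(Mul(Add(-4, -126), -2), 42)) = Add(-103, Mul(Mul(-130, -2), 42)) = Add(-103, Mul(260, 42)) = Add(-103, 10920) = 10817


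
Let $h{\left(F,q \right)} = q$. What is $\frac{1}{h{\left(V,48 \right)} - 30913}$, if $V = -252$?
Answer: $- \frac{1}{30865} \approx -3.2399 \cdot 10^{-5}$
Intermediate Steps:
$\frac{1}{h{\left(V,48 \right)} - 30913} = \frac{1}{48 - 30913} = \frac{1}{-30865} = - \frac{1}{30865}$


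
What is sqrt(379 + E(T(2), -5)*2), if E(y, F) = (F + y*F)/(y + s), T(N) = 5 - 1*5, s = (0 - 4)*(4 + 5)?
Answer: sqrt(13654)/6 ≈ 19.475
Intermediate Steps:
s = -36 (s = -4*9 = -36)
T(N) = 0 (T(N) = 5 - 5 = 0)
E(y, F) = (F + F*y)/(-36 + y) (E(y, F) = (F + y*F)/(y - 36) = (F + F*y)/(-36 + y))
sqrt(379 + E(T(2), -5)*2) = sqrt(379 - 5*(1 + 0)/(-36 + 0)*2) = sqrt(379 - 5*1/(-36)*2) = sqrt(379 - 5*(-1/36)*1*2) = sqrt(379 + (5/36)*2) = sqrt(379 + 5/18) = sqrt(6827/18) = sqrt(13654)/6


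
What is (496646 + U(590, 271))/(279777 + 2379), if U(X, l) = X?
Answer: 124309/70539 ≈ 1.7623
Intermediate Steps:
(496646 + U(590, 271))/(279777 + 2379) = (496646 + 590)/(279777 + 2379) = 497236/282156 = 497236*(1/282156) = 124309/70539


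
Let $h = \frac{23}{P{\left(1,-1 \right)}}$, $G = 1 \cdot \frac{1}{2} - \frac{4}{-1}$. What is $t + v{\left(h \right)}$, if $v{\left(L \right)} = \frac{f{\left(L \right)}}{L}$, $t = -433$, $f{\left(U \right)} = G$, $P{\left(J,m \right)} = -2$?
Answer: $- \frac{9968}{23} \approx -433.39$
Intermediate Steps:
$G = \frac{9}{2}$ ($G = 1 \cdot \frac{1}{2} - -4 = \frac{1}{2} + 4 = \frac{9}{2} \approx 4.5$)
$f{\left(U \right)} = \frac{9}{2}$
$h = - \frac{23}{2}$ ($h = \frac{23}{-2} = 23 \left(- \frac{1}{2}\right) = - \frac{23}{2} \approx -11.5$)
$v{\left(L \right)} = \frac{9}{2 L}$
$t + v{\left(h \right)} = -433 + \frac{9}{2 \left(- \frac{23}{2}\right)} = -433 + \frac{9}{2} \left(- \frac{2}{23}\right) = -433 - \frac{9}{23} = - \frac{9968}{23}$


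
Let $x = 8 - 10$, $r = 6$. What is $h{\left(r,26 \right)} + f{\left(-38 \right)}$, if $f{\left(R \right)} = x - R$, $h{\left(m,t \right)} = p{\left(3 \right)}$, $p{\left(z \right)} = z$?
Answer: $39$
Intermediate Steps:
$h{\left(m,t \right)} = 3$
$x = -2$ ($x = 8 - 10 = -2$)
$f{\left(R \right)} = -2 - R$
$h{\left(r,26 \right)} + f{\left(-38 \right)} = 3 - -36 = 3 + \left(-2 + 38\right) = 3 + 36 = 39$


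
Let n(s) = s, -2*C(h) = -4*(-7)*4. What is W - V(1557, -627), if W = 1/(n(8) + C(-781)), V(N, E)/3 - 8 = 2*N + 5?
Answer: -450289/48 ≈ -9381.0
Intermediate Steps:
C(h) = -56 (C(h) = -(-4*(-7))*4/2 = -14*4 = -½*112 = -56)
V(N, E) = 39 + 6*N (V(N, E) = 24 + 3*(2*N + 5) = 24 + 3*(5 + 2*N) = 24 + (15 + 6*N) = 39 + 6*N)
W = -1/48 (W = 1/(8 - 56) = 1/(-48) = -1/48 ≈ -0.020833)
W - V(1557, -627) = -1/48 - (39 + 6*1557) = -1/48 - (39 + 9342) = -1/48 - 1*9381 = -1/48 - 9381 = -450289/48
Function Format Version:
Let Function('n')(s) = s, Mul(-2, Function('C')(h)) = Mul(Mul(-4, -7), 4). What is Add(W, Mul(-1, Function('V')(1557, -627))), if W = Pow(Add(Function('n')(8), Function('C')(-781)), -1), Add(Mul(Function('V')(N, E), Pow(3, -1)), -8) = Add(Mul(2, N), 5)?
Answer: Rational(-450289, 48) ≈ -9381.0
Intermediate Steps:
Function('C')(h) = -56 (Function('C')(h) = Mul(Rational(-1, 2), Mul(Mul(-4, -7), 4)) = Mul(Rational(-1, 2), Mul(28, 4)) = Mul(Rational(-1, 2), 112) = -56)
Function('V')(N, E) = Add(39, Mul(6, N)) (Function('V')(N, E) = Add(24, Mul(3, Add(Mul(2, N), 5))) = Add(24, Mul(3, Add(5, Mul(2, N)))) = Add(24, Add(15, Mul(6, N))) = Add(39, Mul(6, N)))
W = Rational(-1, 48) (W = Pow(Add(8, -56), -1) = Pow(-48, -1) = Rational(-1, 48) ≈ -0.020833)
Add(W, Mul(-1, Function('V')(1557, -627))) = Add(Rational(-1, 48), Mul(-1, Add(39, Mul(6, 1557)))) = Add(Rational(-1, 48), Mul(-1, Add(39, 9342))) = Add(Rational(-1, 48), Mul(-1, 9381)) = Add(Rational(-1, 48), -9381) = Rational(-450289, 48)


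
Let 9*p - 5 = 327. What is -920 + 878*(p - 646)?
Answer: -4821476/9 ≈ -5.3572e+5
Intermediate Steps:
p = 332/9 (p = 5/9 + (1/9)*327 = 5/9 + 109/3 = 332/9 ≈ 36.889)
-920 + 878*(p - 646) = -920 + 878*(332/9 - 646) = -920 + 878*(-5482/9) = -920 - 4813196/9 = -4821476/9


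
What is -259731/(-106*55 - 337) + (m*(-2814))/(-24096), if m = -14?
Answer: 501293587/12383336 ≈ 40.481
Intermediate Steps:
-259731/(-106*55 - 337) + (m*(-2814))/(-24096) = -259731/(-106*55 - 337) - 14*(-2814)/(-24096) = -259731/(-5830 - 337) + 39396*(-1/24096) = -259731/(-6167) - 3283/2008 = -259731*(-1/6167) - 3283/2008 = 259731/6167 - 3283/2008 = 501293587/12383336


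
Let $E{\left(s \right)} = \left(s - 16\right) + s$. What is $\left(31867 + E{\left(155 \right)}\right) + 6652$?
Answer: $38813$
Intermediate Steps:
$E{\left(s \right)} = -16 + 2 s$ ($E{\left(s \right)} = \left(-16 + s\right) + s = -16 + 2 s$)
$\left(31867 + E{\left(155 \right)}\right) + 6652 = \left(31867 + \left(-16 + 2 \cdot 155\right)\right) + 6652 = \left(31867 + \left(-16 + 310\right)\right) + 6652 = \left(31867 + 294\right) + 6652 = 32161 + 6652 = 38813$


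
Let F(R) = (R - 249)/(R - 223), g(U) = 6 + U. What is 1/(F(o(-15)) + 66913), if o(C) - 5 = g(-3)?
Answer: 215/14386536 ≈ 1.4945e-5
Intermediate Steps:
o(C) = 8 (o(C) = 5 + (6 - 3) = 5 + 3 = 8)
F(R) = (-249 + R)/(-223 + R)
1/(F(o(-15)) + 66913) = 1/((-249 + 8)/(-223 + 8) + 66913) = 1/(-241/(-215) + 66913) = 1/(-1/215*(-241) + 66913) = 1/(241/215 + 66913) = 1/(14386536/215) = 215/14386536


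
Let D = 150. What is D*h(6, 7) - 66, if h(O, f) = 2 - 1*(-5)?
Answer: 984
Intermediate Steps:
h(O, f) = 7 (h(O, f) = 2 + 5 = 7)
D*h(6, 7) - 66 = 150*7 - 66 = 1050 - 66 = 984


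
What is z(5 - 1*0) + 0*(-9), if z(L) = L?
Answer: 5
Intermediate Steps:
z(5 - 1*0) + 0*(-9) = (5 - 1*0) + 0*(-9) = (5 + 0) + 0 = 5 + 0 = 5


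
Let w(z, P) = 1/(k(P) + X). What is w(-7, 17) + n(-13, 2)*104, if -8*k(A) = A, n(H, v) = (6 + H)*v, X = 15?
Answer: -149960/103 ≈ -1455.9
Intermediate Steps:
n(H, v) = v*(6 + H)
k(A) = -A/8
w(z, P) = 1/(15 - P/8) (w(z, P) = 1/(-P/8 + 15) = 1/(15 - P/8))
w(-7, 17) + n(-13, 2)*104 = -8/(-120 + 17) + (2*(6 - 13))*104 = -8/(-103) + (2*(-7))*104 = -8*(-1/103) - 14*104 = 8/103 - 1456 = -149960/103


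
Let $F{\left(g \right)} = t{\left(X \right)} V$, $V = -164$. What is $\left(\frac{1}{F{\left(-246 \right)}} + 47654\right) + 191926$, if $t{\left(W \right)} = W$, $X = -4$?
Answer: $\frac{157164481}{656} \approx 2.3958 \cdot 10^{5}$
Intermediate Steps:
$F{\left(g \right)} = 656$ ($F{\left(g \right)} = \left(-4\right) \left(-164\right) = 656$)
$\left(\frac{1}{F{\left(-246 \right)}} + 47654\right) + 191926 = \left(\frac{1}{656} + 47654\right) + 191926 = \frac{31261025}{656} + 191926 = \frac{157164481}{656}$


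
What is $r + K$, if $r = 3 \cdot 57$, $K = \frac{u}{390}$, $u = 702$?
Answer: $\frac{864}{5} \approx 172.8$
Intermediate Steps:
$K = \frac{9}{5}$ ($K = \frac{702}{390} = 702 \cdot \frac{1}{390} = \frac{9}{5} \approx 1.8$)
$r = 171$
$r + K = 171 + \frac{9}{5} = \frac{864}{5}$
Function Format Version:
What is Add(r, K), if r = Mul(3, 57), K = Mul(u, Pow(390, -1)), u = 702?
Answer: Rational(864, 5) ≈ 172.80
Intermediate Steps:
K = Rational(9, 5) (K = Mul(702, Pow(390, -1)) = Mul(702, Rational(1, 390)) = Rational(9, 5) ≈ 1.8000)
r = 171
Add(r, K) = Add(171, Rational(9, 5)) = Rational(864, 5)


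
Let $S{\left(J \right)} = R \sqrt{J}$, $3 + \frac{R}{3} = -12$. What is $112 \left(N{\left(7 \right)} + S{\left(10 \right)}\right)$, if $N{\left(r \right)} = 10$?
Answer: $1120 - 5040 \sqrt{10} \approx -14818.0$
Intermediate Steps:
$R = -45$ ($R = -9 + 3 \left(-12\right) = -9 - 36 = -45$)
$S{\left(J \right)} = - 45 \sqrt{J}$
$112 \left(N{\left(7 \right)} + S{\left(10 \right)}\right) = 112 \left(10 - 45 \sqrt{10}\right) = 1120 - 5040 \sqrt{10}$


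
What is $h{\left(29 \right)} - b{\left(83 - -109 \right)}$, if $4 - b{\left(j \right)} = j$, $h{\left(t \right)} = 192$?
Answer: $380$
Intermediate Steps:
$b{\left(j \right)} = 4 - j$
$h{\left(29 \right)} - b{\left(83 - -109 \right)} = 192 - \left(4 - \left(83 - -109\right)\right) = 192 - \left(4 - \left(83 + 109\right)\right) = 192 - \left(4 - 192\right) = 192 - -188 = 192 + 188 = 380$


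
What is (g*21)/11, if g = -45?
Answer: -945/11 ≈ -85.909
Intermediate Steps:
(g*21)/11 = -45*21/11 = -945*1/11 = -945/11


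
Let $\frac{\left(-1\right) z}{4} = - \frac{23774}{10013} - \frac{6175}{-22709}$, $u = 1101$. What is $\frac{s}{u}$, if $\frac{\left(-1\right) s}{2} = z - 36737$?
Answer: $\frac{5567692335310}{83450374639} \approx 66.719$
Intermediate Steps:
$z = \frac{1912213964}{227385217}$ ($z = - 4 \left(- \frac{23774}{10013} - \frac{6175}{-22709}\right) = - 4 \left(\left(-23774\right) \frac{1}{10013} - - \frac{6175}{22709}\right) = - 4 \left(- \frac{23774}{10013} + \frac{6175}{22709}\right) = \left(-4\right) \left(- \frac{478053491}{227385217}\right) = \frac{1912213964}{227385217} \approx 8.4096$)
$s = \frac{16703077005930}{227385217}$ ($s = - 2 \left(\frac{1912213964}{227385217} - 36737\right) = \left(-2\right) \left(- \frac{8351538502965}{227385217}\right) = \frac{16703077005930}{227385217} \approx 73457.0$)
$\frac{s}{u} = \frac{16703077005930}{227385217 \cdot 1101} = \frac{16703077005930}{227385217} \cdot \frac{1}{1101} = \frac{5567692335310}{83450374639}$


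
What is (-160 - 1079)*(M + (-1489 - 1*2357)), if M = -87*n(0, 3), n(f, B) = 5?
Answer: 5304159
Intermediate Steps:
M = -435 (M = -87*5 = -435)
(-160 - 1079)*(M + (-1489 - 1*2357)) = (-160 - 1079)*(-435 + (-1489 - 1*2357)) = -1239*(-435 + (-1489 - 2357)) = -1239*(-435 - 3846) = -1239*(-4281) = 5304159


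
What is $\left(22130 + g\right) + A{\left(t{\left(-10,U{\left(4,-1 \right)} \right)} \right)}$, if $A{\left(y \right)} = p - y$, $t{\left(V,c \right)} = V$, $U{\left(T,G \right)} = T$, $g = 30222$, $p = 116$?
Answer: $52478$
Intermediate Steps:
$A{\left(y \right)} = 116 - y$
$\left(22130 + g\right) + A{\left(t{\left(-10,U{\left(4,-1 \right)} \right)} \right)} = \left(22130 + 30222\right) + \left(116 - -10\right) = 52352 + \left(116 + 10\right) = 52352 + 126 = 52478$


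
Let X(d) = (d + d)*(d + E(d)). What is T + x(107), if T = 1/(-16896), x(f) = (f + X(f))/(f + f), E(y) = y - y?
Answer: 1816319/16896 ≈ 107.50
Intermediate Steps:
E(y) = 0
X(d) = 2*d**2 (X(d) = (d + d)*(d + 0) = (2*d)*d = 2*d**2)
x(f) = (f + 2*f**2)/(2*f) (x(f) = (f + 2*f**2)/(f + f) = (f + 2*f**2)/((2*f)) = (f + 2*f**2)*(1/(2*f)) = (f + 2*f**2)/(2*f))
T = -1/16896 ≈ -5.9186e-5
T + x(107) = -1/16896 + (1/2 + 107) = -1/16896 + 215/2 = 1816319/16896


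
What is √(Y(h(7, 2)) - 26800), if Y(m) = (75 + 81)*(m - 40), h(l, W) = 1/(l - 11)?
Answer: I*√33079 ≈ 181.88*I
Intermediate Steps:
h(l, W) = 1/(-11 + l)
Y(m) = -6240 + 156*m (Y(m) = 156*(-40 + m) = -6240 + 156*m)
√(Y(h(7, 2)) - 26800) = √((-6240 + 156/(-11 + 7)) - 26800) = √((-6240 + 156/(-4)) - 26800) = √((-6240 + 156*(-¼)) - 26800) = √((-6240 - 39) - 26800) = √(-6279 - 26800) = √(-33079) = I*√33079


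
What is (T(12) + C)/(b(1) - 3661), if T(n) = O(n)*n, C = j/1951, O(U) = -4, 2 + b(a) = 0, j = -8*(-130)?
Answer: 92608/7146513 ≈ 0.012958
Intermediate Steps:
j = 1040
b(a) = -2 (b(a) = -2 + 0 = -2)
C = 1040/1951 ≈ 0.53306
T(n) = -4*n
(T(12) + C)/(b(1) - 3661) = (-4*12 + 1040/1951)/(-2 - 3661) = (-48 + 1040/1951)/(-3663) = -92608/1951*(-1/3663) = 92608/7146513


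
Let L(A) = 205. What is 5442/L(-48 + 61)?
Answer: 5442/205 ≈ 26.546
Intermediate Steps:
5442/L(-48 + 61) = 5442/205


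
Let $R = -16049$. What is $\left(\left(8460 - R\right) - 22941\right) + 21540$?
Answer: $23108$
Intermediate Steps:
$\left(\left(8460 - R\right) - 22941\right) + 21540 = \left(\left(8460 - -16049\right) - 22941\right) + 21540 = \left(\left(8460 + 16049\right) - 22941\right) + 21540 = \left(24509 - 22941\right) + 21540 = 1568 + 21540 = 23108$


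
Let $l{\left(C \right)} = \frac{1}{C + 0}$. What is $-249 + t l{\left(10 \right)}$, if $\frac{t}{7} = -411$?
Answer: $- \frac{5367}{10} \approx -536.7$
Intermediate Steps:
$l{\left(C \right)} = \frac{1}{C}$
$t = -2877$ ($t = 7 \left(-411\right) = -2877$)
$-249 + t l{\left(10 \right)} = -249 - \frac{2877}{10} = - \frac{5367}{10}$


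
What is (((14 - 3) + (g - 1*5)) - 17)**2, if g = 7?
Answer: 16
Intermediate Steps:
(((14 - 3) + (g - 1*5)) - 17)**2 = (((14 - 3) + (7 - 1*5)) - 17)**2 = ((11 + (7 - 5)) - 17)**2 = ((11 + 2) - 17)**2 = (13 - 17)**2 = (-4)**2 = 16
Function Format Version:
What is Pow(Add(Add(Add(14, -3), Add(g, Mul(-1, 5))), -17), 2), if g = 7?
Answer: 16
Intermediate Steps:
Pow(Add(Add(Add(14, -3), Add(g, Mul(-1, 5))), -17), 2) = Pow(Add(Add(Add(14, -3), Add(7, Mul(-1, 5))), -17), 2) = Pow(Add(Add(11, Add(7, -5)), -17), 2) = Pow(Add(Add(11, 2), -17), 2) = Pow(Add(13, -17), 2) = Pow(-4, 2) = 16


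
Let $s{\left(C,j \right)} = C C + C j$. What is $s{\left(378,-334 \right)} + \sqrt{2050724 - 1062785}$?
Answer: $16632 + 3 \sqrt{109771} \approx 17626.0$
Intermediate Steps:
$s{\left(C,j \right)} = C^{2} + C j$
$s{\left(378,-334 \right)} + \sqrt{2050724 - 1062785} = 378 \left(378 - 334\right) + \sqrt{2050724 - 1062785} = 378 \cdot 44 + \sqrt{987939} = 16632 + 3 \sqrt{109771}$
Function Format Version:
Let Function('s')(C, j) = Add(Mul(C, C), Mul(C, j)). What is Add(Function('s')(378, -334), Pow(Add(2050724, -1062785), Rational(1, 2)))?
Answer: Add(16632, Mul(3, Pow(109771, Rational(1, 2)))) ≈ 17626.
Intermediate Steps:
Function('s')(C, j) = Add(Pow(C, 2), Mul(C, j))
Add(Function('s')(378, -334), Pow(Add(2050724, -1062785), Rational(1, 2))) = Add(Mul(378, Add(378, -334)), Pow(Add(2050724, -1062785), Rational(1, 2))) = Add(Mul(378, 44), Pow(987939, Rational(1, 2))) = Add(16632, Mul(3, Pow(109771, Rational(1, 2))))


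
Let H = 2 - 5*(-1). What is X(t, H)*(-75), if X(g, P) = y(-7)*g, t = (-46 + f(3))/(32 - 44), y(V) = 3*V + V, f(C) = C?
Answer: 7525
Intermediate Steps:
y(V) = 4*V
H = 7 (H = 2 + 5 = 7)
t = 43/12 (t = (-46 + 3)/(32 - 44) = -43/(-12) = -43*(-1/12) = 43/12 ≈ 3.5833)
X(g, P) = -28*g (X(g, P) = (4*(-7))*g = -28*g)
X(t, H)*(-75) = -28*43/12*(-75) = -301/3*(-75) = 7525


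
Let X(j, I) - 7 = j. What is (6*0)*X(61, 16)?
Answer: 0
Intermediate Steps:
X(j, I) = 7 + j
(6*0)*X(61, 16) = (6*0)*(7 + 61) = 0*68 = 0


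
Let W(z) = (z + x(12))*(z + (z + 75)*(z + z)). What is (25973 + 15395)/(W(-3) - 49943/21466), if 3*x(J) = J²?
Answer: -888005488/420246893 ≈ -2.1131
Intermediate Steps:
x(J) = J²/3
W(z) = (48 + z)*(z + 2*z*(75 + z)) (W(z) = (z + (⅓)*12²)*(z + (z + 75)*(z + z)) = (z + (⅓)*144)*(z + (75 + z)*(2*z)) = (z + 48)*(z + 2*z*(75 + z)) = (48 + z)*(z + 2*z*(75 + z)))
(25973 + 15395)/(W(-3) - 49943/21466) = (25973 + 15395)/(-3*(7248 + 2*(-3)² + 247*(-3)) - 49943/21466) = 41368/(-3*(7248 + 2*9 - 741) - 49943*1/21466) = 41368/(-3*(7248 + 18 - 741) - 49943/21466) = 41368/(-3*6525 - 49943/21466) = 41368/(-19575 - 49943/21466) = 41368/(-420246893/21466) = 41368*(-21466/420246893) = -888005488/420246893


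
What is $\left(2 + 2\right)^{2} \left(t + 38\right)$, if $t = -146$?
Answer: $-1728$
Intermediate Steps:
$\left(2 + 2\right)^{2} \left(t + 38\right) = \left(2 + 2\right)^{2} \left(-146 + 38\right) = 4^{2} \left(-108\right) = 16 \left(-108\right) = -1728$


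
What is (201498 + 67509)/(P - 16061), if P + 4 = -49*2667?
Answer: -89669/48916 ≈ -1.8331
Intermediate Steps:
P = -130687 (P = -4 - 49*2667 = -4 - 130683 = -130687)
(201498 + 67509)/(P - 16061) = (201498 + 67509)/(-130687 - 16061) = 269007/(-146748) = 269007*(-1/146748) = -89669/48916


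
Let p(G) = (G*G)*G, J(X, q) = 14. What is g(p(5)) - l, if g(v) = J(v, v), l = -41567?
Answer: 41581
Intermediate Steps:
p(G) = G³ (p(G) = G²*G = G³)
g(v) = 14
g(p(5)) - l = 14 - 1*(-41567) = 14 + 41567 = 41581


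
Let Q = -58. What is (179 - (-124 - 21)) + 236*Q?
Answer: -13364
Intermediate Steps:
(179 - (-124 - 21)) + 236*Q = (179 - (-124 - 21)) + 236*(-58) = (179 - 1*(-145)) - 13688 = (179 + 145) - 13688 = 324 - 13688 = -13364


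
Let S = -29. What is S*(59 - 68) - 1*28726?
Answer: -28465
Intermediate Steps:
S*(59 - 68) - 1*28726 = -29*(59 - 68) - 1*28726 = -29*(-9) - 28726 = 261 - 28726 = -28465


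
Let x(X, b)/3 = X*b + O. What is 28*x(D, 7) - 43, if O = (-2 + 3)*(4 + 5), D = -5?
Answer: -2227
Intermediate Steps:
O = 9 (O = 1*9 = 9)
x(X, b) = 27 + 3*X*b (x(X, b) = 3*(X*b + 9) = 3*(9 + X*b) = 27 + 3*X*b)
28*x(D, 7) - 43 = 28*(27 + 3*(-5)*7) - 43 = 28*(27 - 105) - 43 = 28*(-78) - 43 = -2184 - 43 = -2227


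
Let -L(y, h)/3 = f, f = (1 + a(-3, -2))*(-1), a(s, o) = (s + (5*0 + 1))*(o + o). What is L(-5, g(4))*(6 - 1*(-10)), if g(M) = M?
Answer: 432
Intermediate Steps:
a(s, o) = 2*o*(1 + s) (a(s, o) = (s + (0 + 1))*(2*o) = (s + 1)*(2*o) = (1 + s)*(2*o) = 2*o*(1 + s))
f = -9 (f = (1 + 2*(-2)*(1 - 3))*(-1) = (1 + 2*(-2)*(-2))*(-1) = (1 + 8)*(-1) = 9*(-1) = -9)
L(y, h) = 27 (L(y, h) = -3*(-9) = 27)
L(-5, g(4))*(6 - 1*(-10)) = 27*(6 - 1*(-10)) = 27*(6 + 10) = 27*16 = 432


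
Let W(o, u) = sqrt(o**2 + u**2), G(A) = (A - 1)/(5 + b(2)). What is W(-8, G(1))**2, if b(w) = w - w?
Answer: 64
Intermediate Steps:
b(w) = 0
G(A) = -1/5 + A/5 (G(A) = (A - 1)/(5 + 0) = (-1 + A)/5 = (-1 + A)*(1/5) = -1/5 + A/5)
W(-8, G(1))**2 = (sqrt((-8)**2 + (-1/5 + (1/5)*1)**2))**2 = (sqrt(64 + (-1/5 + 1/5)**2))**2 = (sqrt(64 + 0**2))**2 = (sqrt(64 + 0))**2 = (sqrt(64))**2 = 8**2 = 64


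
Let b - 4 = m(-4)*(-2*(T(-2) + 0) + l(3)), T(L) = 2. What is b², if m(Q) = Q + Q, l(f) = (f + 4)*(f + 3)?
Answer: 90000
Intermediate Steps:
l(f) = (3 + f)*(4 + f) (l(f) = (4 + f)*(3 + f) = (3 + f)*(4 + f))
m(Q) = 2*Q
b = -300 (b = 4 + (2*(-4))*(-2*(2 + 0) + (12 + 3² + 7*3)) = 4 - 8*(-2*2 + (12 + 9 + 21)) = 4 - 8*(-4 + 42) = 4 - 8*38 = 4 - 304 = -300)
b² = (-300)² = 90000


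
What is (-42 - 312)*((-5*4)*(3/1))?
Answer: 21240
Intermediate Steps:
(-42 - 312)*((-5*4)*(3/1)) = -(-7080)*3*1 = -(-7080)*3 = -354*(-60) = 21240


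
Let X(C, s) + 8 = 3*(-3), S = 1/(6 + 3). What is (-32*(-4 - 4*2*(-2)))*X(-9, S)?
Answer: 6528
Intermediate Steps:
S = ⅑ (S = 1/9 = ⅑ ≈ 0.11111)
X(C, s) = -17 (X(C, s) = -8 + 3*(-3) = -8 - 9 = -17)
(-32*(-4 - 4*2*(-2)))*X(-9, S) = -32*(-4 - 4*2*(-2))*(-17) = -32*(-4 - 8*(-2))*(-17) = -32*(-4 - 1*(-16))*(-17) = -32*(-4 + 16)*(-17) = -32*12*(-17) = -384*(-17) = 6528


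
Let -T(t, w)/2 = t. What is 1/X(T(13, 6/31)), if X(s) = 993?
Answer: 1/993 ≈ 0.0010071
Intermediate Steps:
T(t, w) = -2*t
1/X(T(13, 6/31)) = 1/993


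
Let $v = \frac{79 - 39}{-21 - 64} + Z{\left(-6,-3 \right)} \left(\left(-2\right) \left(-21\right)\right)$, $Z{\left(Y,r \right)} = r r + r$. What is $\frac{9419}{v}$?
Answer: $\frac{160123}{4276} \approx 37.447$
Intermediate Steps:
$Z{\left(Y,r \right)} = r + r^{2}$ ($Z{\left(Y,r \right)} = r^{2} + r = r + r^{2}$)
$v = \frac{4276}{17}$ ($v = \frac{79 - 39}{-21 - 64} + - 3 \left(1 - 3\right) \left(\left(-2\right) \left(-21\right)\right) = \frac{40}{-85} + \left(-3\right) \left(-2\right) 42 = 40 \left(- \frac{1}{85}\right) + 6 \cdot 42 = - \frac{8}{17} + 252 = \frac{4276}{17} \approx 251.53$)
$\frac{9419}{v} = \frac{9419}{\frac{4276}{17}} = 9419 \cdot \frac{17}{4276} = \frac{160123}{4276}$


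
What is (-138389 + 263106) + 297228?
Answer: 421945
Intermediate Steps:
(-138389 + 263106) + 297228 = 124717 + 297228 = 421945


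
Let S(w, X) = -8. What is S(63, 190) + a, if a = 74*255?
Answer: 18862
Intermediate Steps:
a = 18870
S(63, 190) + a = -8 + 18870 = 18862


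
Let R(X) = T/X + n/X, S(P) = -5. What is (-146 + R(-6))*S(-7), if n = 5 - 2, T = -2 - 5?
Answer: 2180/3 ≈ 726.67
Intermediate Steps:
T = -7
n = 3
R(X) = -4/X (R(X) = -7/X + 3/X = -4/X)
(-146 + R(-6))*S(-7) = (-146 - 4/(-6))*(-5) = (-146 - 4*(-⅙))*(-5) = (-146 + ⅔)*(-5) = -436/3*(-5) = 2180/3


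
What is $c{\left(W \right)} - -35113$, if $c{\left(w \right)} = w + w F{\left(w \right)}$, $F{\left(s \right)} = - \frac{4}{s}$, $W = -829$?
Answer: $34280$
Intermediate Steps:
$c{\left(w \right)} = -4 + w$ ($c{\left(w \right)} = w + w \left(- \frac{4}{w}\right) = w - 4 = -4 + w$)
$c{\left(W \right)} - -35113 = \left(-4 - 829\right) - -35113 = -833 + 35113 = 34280$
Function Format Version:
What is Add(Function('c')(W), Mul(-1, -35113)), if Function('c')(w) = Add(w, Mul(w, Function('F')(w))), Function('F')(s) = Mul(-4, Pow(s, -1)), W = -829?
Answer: 34280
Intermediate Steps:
Function('c')(w) = Add(-4, w) (Function('c')(w) = Add(w, Mul(w, Mul(-4, Pow(w, -1)))) = Add(w, -4) = Add(-4, w))
Add(Function('c')(W), Mul(-1, -35113)) = Add(Add(-4, -829), Mul(-1, -35113)) = Add(-833, 35113) = 34280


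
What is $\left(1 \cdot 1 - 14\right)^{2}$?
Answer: $169$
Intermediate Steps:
$\left(1 \cdot 1 - 14\right)^{2} = \left(1 - 14\right)^{2} = \left(-13\right)^{2} = 169$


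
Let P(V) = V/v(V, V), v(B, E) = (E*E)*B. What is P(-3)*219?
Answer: 73/3 ≈ 24.333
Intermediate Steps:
v(B, E) = B*E**2 (v(B, E) = E**2*B = B*E**2)
P(V) = V**(-2) (P(V) = V/((V*V**2)) = V/(V**3) = V/V**3 = V**(-2))
P(-3)*219 = 219/(-3)**2 = (1/9)*219 = 73/3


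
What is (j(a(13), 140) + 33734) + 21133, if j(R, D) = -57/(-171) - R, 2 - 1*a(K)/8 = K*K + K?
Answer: 168922/3 ≈ 56307.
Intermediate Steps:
a(K) = 16 - 8*K - 8*K**2 (a(K) = 16 - 8*(K*K + K) = 16 - 8*(K**2 + K) = 16 - 8*(K + K**2) = 16 + (-8*K - 8*K**2) = 16 - 8*K - 8*K**2)
j(R, D) = 1/3 - R (j(R, D) = -57*(-1/171) - R = 1/3 - R)
(j(a(13), 140) + 33734) + 21133 = ((1/3 - (16 - 8*13 - 8*13**2)) + 33734) + 21133 = ((1/3 - (16 - 104 - 8*169)) + 33734) + 21133 = ((1/3 - (16 - 104 - 1352)) + 33734) + 21133 = ((1/3 - 1*(-1440)) + 33734) + 21133 = ((1/3 + 1440) + 33734) + 21133 = (4321/3 + 33734) + 21133 = 105523/3 + 21133 = 168922/3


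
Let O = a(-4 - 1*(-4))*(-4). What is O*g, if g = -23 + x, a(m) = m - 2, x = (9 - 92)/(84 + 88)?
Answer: -8078/43 ≈ -187.86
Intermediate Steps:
x = -83/172 ≈ -0.48256
a(m) = -2 + m
g = -4039/172 (g = -23 - 83/172 = -4039/172 ≈ -23.483)
O = 8 (O = (-2 + (-4 - 1*(-4)))*(-4) = (-2 + (-4 + 4))*(-4) = (-2 + 0)*(-4) = -2*(-4) = 8)
O*g = 8*(-4039/172) = -8078/43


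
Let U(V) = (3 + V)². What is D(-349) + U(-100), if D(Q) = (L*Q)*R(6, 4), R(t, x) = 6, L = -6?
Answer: 21973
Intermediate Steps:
D(Q) = -36*Q (D(Q) = -6*Q*6 = -36*Q)
D(-349) + U(-100) = -36*(-349) + (3 - 100)² = 12564 + (-97)² = 12564 + 9409 = 21973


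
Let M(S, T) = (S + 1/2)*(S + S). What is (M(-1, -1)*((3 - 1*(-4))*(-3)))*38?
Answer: -798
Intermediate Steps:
M(S, T) = 2*S*(½ + S) (M(S, T) = (S + ½)*(2*S) = (½ + S)*(2*S) = 2*S*(½ + S))
(M(-1, -1)*((3 - 1*(-4))*(-3)))*38 = ((-(1 + 2*(-1)))*((3 - 1*(-4))*(-3)))*38 = ((-(1 - 2))*((3 + 4)*(-3)))*38 = ((-1*(-1))*(7*(-3)))*38 = (1*(-21))*38 = -21*38 = -798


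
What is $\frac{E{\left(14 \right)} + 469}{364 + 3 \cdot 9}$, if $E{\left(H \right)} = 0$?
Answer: $\frac{469}{391} \approx 1.1995$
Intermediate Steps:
$\frac{E{\left(14 \right)} + 469}{364 + 3 \cdot 9} = \frac{0 + 469}{364 + 3 \cdot 9} = \frac{469}{364 + 27} = \frac{469}{391}$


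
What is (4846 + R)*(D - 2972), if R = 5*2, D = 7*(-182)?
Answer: -20618576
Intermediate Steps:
D = -1274
R = 10
(4846 + R)*(D - 2972) = (4846 + 10)*(-1274 - 2972) = 4856*(-4246) = -20618576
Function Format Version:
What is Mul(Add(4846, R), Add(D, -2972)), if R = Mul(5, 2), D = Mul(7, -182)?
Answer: -20618576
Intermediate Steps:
D = -1274
R = 10
Mul(Add(4846, R), Add(D, -2972)) = Mul(Add(4846, 10), Add(-1274, -2972)) = Mul(4856, -4246) = -20618576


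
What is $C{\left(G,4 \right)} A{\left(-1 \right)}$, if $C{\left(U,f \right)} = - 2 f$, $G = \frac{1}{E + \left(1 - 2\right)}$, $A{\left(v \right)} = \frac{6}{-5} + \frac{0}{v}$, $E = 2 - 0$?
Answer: $\frac{48}{5} \approx 9.6$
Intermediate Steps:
$E = 2$ ($E = 2 + 0 = 2$)
$A{\left(v \right)} = - \frac{6}{5}$ ($A{\left(v \right)} = 6 \left(- \frac{1}{5}\right) + 0 = - \frac{6}{5} + 0 = - \frac{6}{5}$)
$G = 1$ ($G = \frac{1}{2 + \left(1 - 2\right)} = \frac{1}{2 - 1} = 1^{-1} = 1$)
$C{\left(G,4 \right)} A{\left(-1 \right)} = \left(-2\right) 4 \left(- \frac{6}{5}\right) = \left(-8\right) \left(- \frac{6}{5}\right) = \frac{48}{5}$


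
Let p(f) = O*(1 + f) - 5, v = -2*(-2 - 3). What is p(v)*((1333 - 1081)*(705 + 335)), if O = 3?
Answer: 7338240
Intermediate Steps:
v = 10 (v = -2*(-5) = 10)
p(f) = -2 + 3*f (p(f) = 3*(1 + f) - 5 = (3 + 3*f) - 5 = -2 + 3*f)
p(v)*((1333 - 1081)*(705 + 335)) = (-2 + 3*10)*((1333 - 1081)*(705 + 335)) = (-2 + 30)*(252*1040) = 28*262080 = 7338240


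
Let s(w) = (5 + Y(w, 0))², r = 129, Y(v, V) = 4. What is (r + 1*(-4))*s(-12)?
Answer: 10125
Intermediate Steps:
s(w) = 81 (s(w) = (5 + 4)² = 9² = 81)
(r + 1*(-4))*s(-12) = (129 + 1*(-4))*81 = (129 - 4)*81 = 125*81 = 10125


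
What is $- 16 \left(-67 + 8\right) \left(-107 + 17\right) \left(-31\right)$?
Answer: $2633760$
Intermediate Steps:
$- 16 \left(-67 + 8\right) \left(-107 + 17\right) \left(-31\right) = - 16 \left(\left(-59\right) \left(-90\right)\right) \left(-31\right) = \left(-16\right) 5310 \left(-31\right) = \left(-84960\right) \left(-31\right) = 2633760$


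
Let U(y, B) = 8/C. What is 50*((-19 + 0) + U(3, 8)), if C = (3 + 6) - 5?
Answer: -850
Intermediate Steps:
C = 4 (C = 9 - 5 = 4)
U(y, B) = 2 (U(y, B) = 8/4 = 8*(¼) = 2)
50*((-19 + 0) + U(3, 8)) = 50*((-19 + 0) + 2) = 50*(-19 + 2) = 50*(-17) = -850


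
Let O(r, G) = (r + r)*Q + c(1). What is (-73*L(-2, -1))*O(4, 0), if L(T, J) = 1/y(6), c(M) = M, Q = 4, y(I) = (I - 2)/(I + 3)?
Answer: -21681/4 ≈ -5420.3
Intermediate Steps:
y(I) = (-2 + I)/(3 + I)
L(T, J) = 9/4 (L(T, J) = 1/((-2 + 6)/(3 + 6)) = 1/(4/9) = 9/4)
O(r, G) = 1 + 8*r (O(r, G) = (r + r)*4 + 1 = (2*r)*4 + 1 = 8*r + 1 = 1 + 8*r)
(-73*L(-2, -1))*O(4, 0) = (-73*9/4)*(1 + 8*4) = -657*(1 + 32)/4 = -657/4*33 = -21681/4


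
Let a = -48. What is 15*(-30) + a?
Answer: -498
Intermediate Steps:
15*(-30) + a = 15*(-30) - 48 = -450 - 48 = -498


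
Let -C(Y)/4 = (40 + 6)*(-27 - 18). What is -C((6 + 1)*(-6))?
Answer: -8280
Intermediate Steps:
C(Y) = 8280 (C(Y) = -4*(40 + 6)*(-27 - 18) = -184*(-45) = -4*(-2070) = 8280)
-C((6 + 1)*(-6)) = -1*8280 = -8280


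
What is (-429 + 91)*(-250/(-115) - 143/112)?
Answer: -390559/1288 ≈ -303.23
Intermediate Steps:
(-429 + 91)*(-250/(-115) - 143/112) = -338*(-250*(-1/115) - 143*1/112) = -338*(50/23 - 143/112) = -338*2311/2576 = -390559/1288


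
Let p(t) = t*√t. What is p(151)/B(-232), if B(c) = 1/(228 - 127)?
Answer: 15251*√151 ≈ 1.8741e+5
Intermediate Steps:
B(c) = 1/101
p(t) = t^(3/2)
p(151)/B(-232) = 151^(3/2)/(1/101) = (151*√151)*101 = 15251*√151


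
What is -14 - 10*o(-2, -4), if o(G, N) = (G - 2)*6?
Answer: 226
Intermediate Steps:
o(G, N) = -12 + 6*G (o(G, N) = (-2 + G)*6 = -12 + 6*G)
-14 - 10*o(-2, -4) = -14 - 10*(-12 + 6*(-2)) = -14 - 10*(-12 - 12) = -14 - 10*(-24) = -14 + 240 = 226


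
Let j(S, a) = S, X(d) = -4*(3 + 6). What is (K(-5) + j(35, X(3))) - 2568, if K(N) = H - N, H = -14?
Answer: -2542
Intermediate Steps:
X(d) = -36 (X(d) = -4*9 = -36)
K(N) = -14 - N
(K(-5) + j(35, X(3))) - 2568 = ((-14 - 1*(-5)) + 35) - 2568 = ((-14 + 5) + 35) - 2568 = (-9 + 35) - 2568 = 26 - 2568 = -2542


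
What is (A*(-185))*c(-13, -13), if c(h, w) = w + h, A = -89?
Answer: -428090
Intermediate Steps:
c(h, w) = h + w
(A*(-185))*c(-13, -13) = (-89*(-185))*(-13 - 13) = 16465*(-26) = -428090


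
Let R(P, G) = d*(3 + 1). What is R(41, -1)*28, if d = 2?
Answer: 224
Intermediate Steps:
R(P, G) = 8 (R(P, G) = 2*(3 + 1) = 2*4 = 8)
R(41, -1)*28 = 8*28 = 224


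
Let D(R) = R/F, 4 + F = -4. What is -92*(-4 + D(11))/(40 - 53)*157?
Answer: -155273/26 ≈ -5972.0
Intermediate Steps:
F = -8 (F = -4 - 4 = -8)
D(R) = -R/8 (D(R) = R/(-8) = R*(-⅛) = -R/8)
-92*(-4 + D(11))/(40 - 53)*157 = -92*(-4 - ⅛*11)/(40 - 53)*157 = -92*(-4 - 11/8)/(-13)*157 = -(-989)*(-1)/(2*13)*157 = -92*43/104*157 = -989/26*157 = -155273/26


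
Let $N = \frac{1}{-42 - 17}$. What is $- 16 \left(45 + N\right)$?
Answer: $- \frac{42464}{59} \approx -719.73$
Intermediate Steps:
$N = - \frac{1}{59}$ ($N = \frac{1}{-59} = - \frac{1}{59} \approx -0.016949$)
$- 16 \left(45 + N\right) = - 16 \left(45 - \frac{1}{59}\right) = \left(-16\right) \frac{2654}{59} = - \frac{42464}{59}$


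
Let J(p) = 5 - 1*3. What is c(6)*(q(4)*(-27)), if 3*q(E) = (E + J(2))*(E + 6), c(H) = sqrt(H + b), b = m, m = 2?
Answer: -1080*sqrt(2) ≈ -1527.4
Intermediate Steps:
J(p) = 2 (J(p) = 5 - 3 = 2)
b = 2
c(H) = sqrt(2 + H) (c(H) = sqrt(H + 2) = sqrt(2 + H))
q(E) = (2 + E)*(6 + E)/3 (q(E) = ((E + 2)*(E + 6))/3 = ((2 + E)*(6 + E))/3 = (2 + E)*(6 + E)/3)
c(6)*(q(4)*(-27)) = sqrt(2 + 6)*((4 + (1/3)*4**2 + (8/3)*4)*(-27)) = sqrt(8)*((4 + (1/3)*16 + 32/3)*(-27)) = (2*sqrt(2))*((4 + 16/3 + 32/3)*(-27)) = (2*sqrt(2))*(20*(-27)) = (2*sqrt(2))*(-540) = -1080*sqrt(2)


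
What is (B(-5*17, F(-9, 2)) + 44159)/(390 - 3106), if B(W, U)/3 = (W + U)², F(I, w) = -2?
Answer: -33433/1358 ≈ -24.619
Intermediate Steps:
B(W, U) = 3*(U + W)² (B(W, U) = 3*(W + U)² = 3*(U + W)²)
(B(-5*17, F(-9, 2)) + 44159)/(390 - 3106) = (3*(-2 - 5*17)² + 44159)/(390 - 3106) = (3*(-2 - 85)² + 44159)/(-2716) = (3*(-87)² + 44159)*(-1/2716) = (3*7569 + 44159)*(-1/2716) = (22707 + 44159)*(-1/2716) = 66866*(-1/2716) = -33433/1358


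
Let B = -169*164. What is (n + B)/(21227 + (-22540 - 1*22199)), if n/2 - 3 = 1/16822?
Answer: 233068809/197759432 ≈ 1.1785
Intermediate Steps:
B = -27716
n = 50467/8411 (n = 6 + 2/16822 = 6 + 2*(1/16822) = 6 + 1/8411 = 50467/8411 ≈ 6.0001)
(n + B)/(21227 + (-22540 - 1*22199)) = (50467/8411 - 27716)/(21227 + (-22540 - 1*22199)) = -233068809/(8411*(21227 + (-22540 - 22199))) = -233068809/(8411*(21227 - 44739)) = -233068809/8411/(-23512) = -233068809/8411*(-1/23512) = 233068809/197759432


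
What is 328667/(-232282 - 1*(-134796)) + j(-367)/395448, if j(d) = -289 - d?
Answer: -10830258659/3212553644 ≈ -3.3712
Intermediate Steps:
328667/(-232282 - 1*(-134796)) + j(-367)/395448 = 328667/(-232282 - 1*(-134796)) + (-289 - 1*(-367))/395448 = 328667/(-232282 + 134796) + (-289 + 367)*(1/395448) = 328667/(-97486) + 78*(1/395448) = 328667*(-1/97486) + 13/65908 = -328667/97486 + 13/65908 = -10830258659/3212553644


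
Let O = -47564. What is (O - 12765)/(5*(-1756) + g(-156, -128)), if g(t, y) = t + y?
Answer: 60329/9064 ≈ 6.6559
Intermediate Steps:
(O - 12765)/(5*(-1756) + g(-156, -128)) = (-47564 - 12765)/(5*(-1756) + (-156 - 128)) = -60329/(-8780 - 284) = -60329/(-9064) = -60329*(-1/9064) = 60329/9064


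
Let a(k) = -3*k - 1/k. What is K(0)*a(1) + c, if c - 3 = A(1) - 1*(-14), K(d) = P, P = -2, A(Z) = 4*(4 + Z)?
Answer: 45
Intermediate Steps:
A(Z) = 16 + 4*Z
a(k) = -1/k - 3*k
K(d) = -2
c = 37 (c = 3 + ((16 + 4*1) - 1*(-14)) = 3 + ((16 + 4) + 14) = 3 + (20 + 14) = 3 + 34 = 37)
K(0)*a(1) + c = -2*(-1/1 - 3*1) + 37 = -2*(-1*1 - 3) + 37 = -2*(-1 - 3) + 37 = -2*(-4) + 37 = 8 + 37 = 45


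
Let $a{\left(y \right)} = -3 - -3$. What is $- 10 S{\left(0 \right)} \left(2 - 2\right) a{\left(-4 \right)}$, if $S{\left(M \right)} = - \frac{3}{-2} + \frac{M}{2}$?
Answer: $0$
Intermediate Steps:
$S{\left(M \right)} = \frac{3}{2} + \frac{M}{2}$ ($S{\left(M \right)} = \left(-3\right) \left(- \frac{1}{2}\right) + M \frac{1}{2} = \frac{3}{2} + \frac{M}{2}$)
$a{\left(y \right)} = 0$ ($a{\left(y \right)} = -3 + 3 = 0$)
$- 10 S{\left(0 \right)} \left(2 - 2\right) a{\left(-4 \right)} = - 10 \left(\frac{3}{2} + \frac{1}{2} \cdot 0\right) \left(2 - 2\right) 0 = - 10 \left(\frac{3}{2} + 0\right) 0 \cdot 0 = - 10 \cdot \frac{3}{2} \cdot 0 \cdot 0 = \left(-10\right) 0 \cdot 0 = 0 \cdot 0 = 0$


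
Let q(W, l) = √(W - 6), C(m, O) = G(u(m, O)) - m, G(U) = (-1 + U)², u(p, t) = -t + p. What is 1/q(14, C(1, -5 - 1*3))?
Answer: √2/4 ≈ 0.35355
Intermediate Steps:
u(p, t) = p - t
C(m, O) = (-1 + m - O)² - m (C(m, O) = (-1 + (m - O))² - m = (-1 + m - O)² - m)
q(W, l) = √(-6 + W)
1/q(14, C(1, -5 - 1*3)) = 1/(√(-6 + 14)) = 1/(√8) = 1/(2*√2) = √2/4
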